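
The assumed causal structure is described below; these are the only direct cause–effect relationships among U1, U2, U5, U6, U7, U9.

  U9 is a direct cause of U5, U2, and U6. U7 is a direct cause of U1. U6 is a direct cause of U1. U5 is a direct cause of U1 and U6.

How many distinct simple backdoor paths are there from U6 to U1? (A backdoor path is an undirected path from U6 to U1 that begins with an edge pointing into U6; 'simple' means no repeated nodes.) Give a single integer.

A backdoor path from U6 to U1 is any simple undirected path whose first edge points into U6 (i.e. leaves U6 via a parent).
Parents of U6: {U5, U9}.
Enumerating:
  P1: U6 <- U9 -> U5 -> U1
  P2: U6 <- U5 -> U1
That exhausts the simple backdoor paths. Count: 2.

2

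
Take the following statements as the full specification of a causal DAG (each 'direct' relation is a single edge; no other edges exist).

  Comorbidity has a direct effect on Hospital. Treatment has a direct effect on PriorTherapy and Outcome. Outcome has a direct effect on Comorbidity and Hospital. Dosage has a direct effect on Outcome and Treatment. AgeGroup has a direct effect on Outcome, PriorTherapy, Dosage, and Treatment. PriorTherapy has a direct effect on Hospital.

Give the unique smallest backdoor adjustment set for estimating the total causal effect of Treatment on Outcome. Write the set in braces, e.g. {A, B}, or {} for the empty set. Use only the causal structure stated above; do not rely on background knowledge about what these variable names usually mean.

{AgeGroup, Dosage}

Variables eligible for adjustment (non-descendants of Treatment, excluding Treatment and Outcome): {AgeGroup, Dosage}.
Backdoor paths from Treatment to Outcome:
  P1: Treatment <- AgeGroup -> Dosage -> Outcome
  P2: Treatment <- AgeGroup -> PriorTherapy -> Hospital <- Outcome
  P3: Treatment <- AgeGroup -> PriorTherapy -> Hospital <- Comorbidity <- Outcome
  P4: Treatment <- AgeGroup -> Outcome
  P5: Treatment <- Dosage <- AgeGroup -> PriorTherapy -> Hospital <- Outcome
  P6: Treatment <- Dosage <- AgeGroup -> PriorTherapy -> Hospital <- Comorbidity <- Outcome
  P7: Treatment <- Dosage <- AgeGroup -> Outcome
  P8: Treatment <- Dosage -> Outcome
The empty set is not sufficient: P1 (Treatment <- AgeGroup -> Dosage -> Outcome) has no collider blocking it and no conditioned non-collider, so it is open.
Try {AgeGroup, Dosage}:
  P1: blocked at fork node AgeGroup ∈ conditioning set.
  P2: blocked at fork node AgeGroup ∈ conditioning set.
  P3: blocked at fork node AgeGroup ∈ conditioning set.
  P4: blocked at fork node AgeGroup ∈ conditioning set.
  P5: blocked at chain node Dosage ∈ conditioning set.
  P6: blocked at chain node Dosage ∈ conditioning set.
  P7: blocked at chain node Dosage ∈ conditioning set.
  P8: blocked at fork node Dosage ∈ conditioning set.
{AgeGroup, Dosage} contains no descendant of Treatment and blocks every backdoor path.
Every element of {AgeGroup, Dosage} is needed (dropping AgeGroup leaves P4 open; dropping Dosage leaves P8 open), so no proper subset is valid.
Among all size-2 subsets of the eligible variables, only {AgeGroup, Dosage} blocks every backdoor path, so it is the unique smallest valid adjustment set.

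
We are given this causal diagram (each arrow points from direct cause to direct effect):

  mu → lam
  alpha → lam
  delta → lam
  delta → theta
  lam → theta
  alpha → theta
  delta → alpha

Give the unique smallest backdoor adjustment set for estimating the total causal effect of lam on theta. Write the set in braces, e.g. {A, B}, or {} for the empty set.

{alpha, delta}

Variables eligible for adjustment (non-descendants of lam, excluding lam and theta): {alpha, delta, mu}.
Backdoor paths from lam to theta:
  P1: lam <- delta -> alpha -> theta
  P2: lam <- delta -> theta
  P3: lam <- alpha <- delta -> theta
  P4: lam <- alpha -> theta
The empty set is not sufficient: P1 (lam <- delta -> alpha -> theta) has no collider blocking it and no conditioned non-collider, so it is open.
Try {alpha, delta}:
  P1: blocked at fork node delta ∈ conditioning set.
  P2: blocked at fork node delta ∈ conditioning set.
  P3: blocked at chain node alpha ∈ conditioning set.
  P4: blocked at fork node alpha ∈ conditioning set.
{alpha, delta} contains no descendant of lam and blocks every backdoor path.
Every element of {alpha, delta} is needed (dropping alpha leaves P4 open; dropping delta leaves P2 open), so no proper subset is valid.
Among all size-2 subsets of the eligible variables, only {alpha, delta} blocks every backdoor path, so it is the unique smallest valid adjustment set.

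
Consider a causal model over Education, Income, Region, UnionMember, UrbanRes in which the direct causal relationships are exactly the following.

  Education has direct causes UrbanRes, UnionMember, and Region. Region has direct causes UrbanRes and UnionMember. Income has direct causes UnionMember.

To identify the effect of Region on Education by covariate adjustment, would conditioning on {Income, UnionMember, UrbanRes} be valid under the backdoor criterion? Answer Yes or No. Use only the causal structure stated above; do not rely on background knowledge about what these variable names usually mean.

Yes

Backdoor paths from Region to Education (paths whose first edge points into Region):
  P1: Region <- UrbanRes -> Education
  P2: Region <- UnionMember -> Education
Condition 1 (no descendant of Region in the set): holds — descendants of Region are {Education}; none are in {Income, UnionMember, UrbanRes}.
Condition 2 (every backdoor path blocked by {Income, UnionMember, UrbanRes}):
  P1: blocked at fork node UrbanRes ∈ conditioning set.
  P2: blocked at fork node UnionMember ∈ conditioning set.
{Income, UnionMember, UrbanRes} satisfies the backdoor criterion.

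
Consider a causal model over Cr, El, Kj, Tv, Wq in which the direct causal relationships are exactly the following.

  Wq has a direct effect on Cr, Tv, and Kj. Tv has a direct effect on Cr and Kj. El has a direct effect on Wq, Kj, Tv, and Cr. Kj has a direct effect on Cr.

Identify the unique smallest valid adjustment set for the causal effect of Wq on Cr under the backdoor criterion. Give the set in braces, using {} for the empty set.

{El}

Variables eligible for adjustment (non-descendants of Wq, excluding Wq and Cr): {El}.
Backdoor paths from Wq to Cr:
  P1: Wq <- El -> Tv -> Kj -> Cr
  P2: Wq <- El -> Tv -> Cr
  P3: Wq <- El -> Kj <- Tv -> Cr
  P4: Wq <- El -> Kj -> Cr
  P5: Wq <- El -> Cr
The empty set is not sufficient: P1 (Wq <- El -> Tv -> Kj -> Cr) has no collider blocking it and no conditioned non-collider, so it is open.
Try {El}:
  P1: blocked at fork node El ∈ conditioning set.
  P2: blocked at fork node El ∈ conditioning set.
  P3: blocked at fork node El ∈ conditioning set.
  P4: blocked at fork node El ∈ conditioning set.
  P5: blocked at fork node El ∈ conditioning set.
{El} contains no descendant of Wq and blocks every backdoor path.
{El} is the unique smallest valid adjustment set.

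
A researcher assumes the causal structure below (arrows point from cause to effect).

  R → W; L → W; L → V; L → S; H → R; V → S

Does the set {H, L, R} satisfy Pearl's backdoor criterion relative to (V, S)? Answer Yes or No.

Yes

Backdoor paths from V to S (paths whose first edge points into V):
  P1: V <- L -> S
Condition 1 (no descendant of V in the set): holds — descendants of V are {S}; none are in {H, L, R}.
Condition 2 (every backdoor path blocked by {H, L, R}):
  P1: blocked at fork node L ∈ conditioning set.
{H, L, R} satisfies the backdoor criterion.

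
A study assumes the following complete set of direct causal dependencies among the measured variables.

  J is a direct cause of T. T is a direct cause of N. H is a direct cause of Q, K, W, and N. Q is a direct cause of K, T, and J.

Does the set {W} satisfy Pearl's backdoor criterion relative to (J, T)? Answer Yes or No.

Backdoor paths from J to T (paths whose first edge points into J):
  P1: J <- Q <- H -> N <- T
  P2: J <- Q -> T
  P3: J <- Q -> K <- H -> N <- T
Condition 1 (no descendant of J in the set): holds — descendants of J are {N, T}; none are in {W}.
Condition 2 (every backdoor path blocked by {W}):
  P1: blocked at collider N (neither it nor any descendant is in the conditioning set).
  P2: open — no interior node is in the conditioning set.
  P3: blocked at collider K (neither it nor any descendant is in the conditioning set).
{W} does not satisfy the backdoor criterion.

No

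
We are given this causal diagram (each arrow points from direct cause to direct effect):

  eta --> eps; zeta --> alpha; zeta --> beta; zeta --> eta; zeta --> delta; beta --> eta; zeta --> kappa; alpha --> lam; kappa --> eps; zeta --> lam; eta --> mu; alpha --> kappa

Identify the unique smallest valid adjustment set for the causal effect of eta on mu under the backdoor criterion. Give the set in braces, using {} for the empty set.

{}

Variables eligible for adjustment (non-descendants of eta, excluding eta and mu): {alpha, beta, delta, kappa, lam, zeta}.
Backdoor paths from eta to mu:
  (none)
With no backdoor paths the empty set already satisfies the criterion, and it is trivially minimal.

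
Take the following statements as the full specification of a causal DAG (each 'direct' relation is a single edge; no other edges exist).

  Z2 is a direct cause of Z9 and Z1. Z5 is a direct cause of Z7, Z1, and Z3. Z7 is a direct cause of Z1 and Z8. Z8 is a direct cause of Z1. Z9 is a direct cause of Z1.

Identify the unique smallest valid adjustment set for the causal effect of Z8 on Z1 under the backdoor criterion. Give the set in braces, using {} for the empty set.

Variables eligible for adjustment (non-descendants of Z8, excluding Z8 and Z1): {Z2, Z3, Z5, Z7, Z9}.
Backdoor paths from Z8 to Z1:
  P1: Z8 <- Z7 <- Z5 -> Z1
  P2: Z8 <- Z7 -> Z1
The empty set is not sufficient: P1 (Z8 <- Z7 <- Z5 -> Z1) has no collider blocking it and no conditioned non-collider, so it is open.
Try {Z7}:
  P1: blocked at chain node Z7 ∈ conditioning set.
  P2: blocked at fork node Z7 ∈ conditioning set.
{Z7} contains no descendant of Z8 and blocks every backdoor path.
No other singleton works — e.g. {Z5} leaves P2 open — so {Z7} is the unique smallest valid adjustment set.

{Z7}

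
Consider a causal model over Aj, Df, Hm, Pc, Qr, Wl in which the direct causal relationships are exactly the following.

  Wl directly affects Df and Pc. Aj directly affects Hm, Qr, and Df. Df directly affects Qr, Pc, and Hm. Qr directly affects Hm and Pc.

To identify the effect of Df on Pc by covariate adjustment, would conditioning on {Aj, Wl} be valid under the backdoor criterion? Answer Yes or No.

Backdoor paths from Df to Pc (paths whose first edge points into Df):
  P1: Df <- Wl -> Pc
  P2: Df <- Aj -> Qr -> Pc
  P3: Df <- Aj -> Hm <- Qr -> Pc
Condition 1 (no descendant of Df in the set): holds — descendants of Df are {Hm, Pc, Qr}; none are in {Aj, Wl}.
Condition 2 (every backdoor path blocked by {Aj, Wl}):
  P1: blocked at fork node Wl ∈ conditioning set.
  P2: blocked at fork node Aj ∈ conditioning set.
  P3: blocked at fork node Aj ∈ conditioning set.
{Aj, Wl} satisfies the backdoor criterion.

Yes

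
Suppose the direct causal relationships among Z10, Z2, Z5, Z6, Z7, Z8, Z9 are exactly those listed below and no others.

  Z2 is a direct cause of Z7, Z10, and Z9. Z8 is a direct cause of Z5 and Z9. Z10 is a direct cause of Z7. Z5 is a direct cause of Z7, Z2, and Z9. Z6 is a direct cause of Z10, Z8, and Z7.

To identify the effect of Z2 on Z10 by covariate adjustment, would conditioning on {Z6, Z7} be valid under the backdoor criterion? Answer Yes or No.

No

Backdoor paths from Z2 to Z10 (paths whose first edge points into Z2):
  P1: Z2 <- Z5 <- Z8 <- Z6 -> Z10
  P2: Z2 <- Z5 <- Z8 <- Z6 -> Z7 <- Z10
  P3: Z2 <- Z5 -> Z9 <- Z8 <- Z6 -> Z10
  P4: Z2 <- Z5 -> Z9 <- Z8 <- Z6 -> Z7 <- Z10
  P5: Z2 <- Z5 -> Z7 <- Z6 -> Z10
  P6: Z2 <- Z5 -> Z7 <- Z10
Condition 1 (no descendant of Z2 in the set): FAILS — Z7 is a descendant of Z2.
Condition 2 (every backdoor path blocked by {Z6, Z7}):
  P1: blocked at fork node Z6 ∈ conditioning set.
  P2: blocked at fork node Z6 ∈ conditioning set.
  P3: blocked at collider Z9 (neither it nor any descendant is in the conditioning set).
  P4: blocked at collider Z9 (neither it nor any descendant is in the conditioning set).
  P5: blocked at fork node Z6 ∈ conditioning set.
  P6: open — collider(s) Z7 are conditioned on (or have a conditioned descendant) and no non-collider on the path is in the set.
{Z6, Z7} does not satisfy the backdoor criterion.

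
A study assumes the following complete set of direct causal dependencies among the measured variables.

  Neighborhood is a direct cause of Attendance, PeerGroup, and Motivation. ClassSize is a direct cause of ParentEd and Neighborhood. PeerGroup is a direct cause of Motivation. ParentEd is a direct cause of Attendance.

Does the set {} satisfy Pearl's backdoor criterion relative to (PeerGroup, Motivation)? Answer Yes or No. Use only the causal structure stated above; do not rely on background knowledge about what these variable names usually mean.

No

Backdoor paths from PeerGroup to Motivation (paths whose first edge points into PeerGroup):
  P1: PeerGroup <- Neighborhood -> Motivation
Condition 1 (no descendant of PeerGroup in the set): holds — descendants of PeerGroup are {Motivation}; none are in {}.
Condition 2 (every backdoor path blocked by {}):
  P1: open — no interior node is in the conditioning set.
{} does not satisfy the backdoor criterion.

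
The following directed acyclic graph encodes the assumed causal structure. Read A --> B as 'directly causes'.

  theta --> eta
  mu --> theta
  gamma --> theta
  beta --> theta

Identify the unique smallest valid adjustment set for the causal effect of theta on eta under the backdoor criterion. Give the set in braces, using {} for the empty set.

Variables eligible for adjustment (non-descendants of theta, excluding theta and eta): {beta, gamma, mu}.
Backdoor paths from theta to eta:
  (none)
With no backdoor paths the empty set already satisfies the criterion, and it is trivially minimal.

{}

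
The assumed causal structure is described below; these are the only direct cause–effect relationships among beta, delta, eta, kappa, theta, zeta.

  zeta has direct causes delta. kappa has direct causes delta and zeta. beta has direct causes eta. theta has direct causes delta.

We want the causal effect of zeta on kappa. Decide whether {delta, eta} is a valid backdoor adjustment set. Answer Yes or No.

Backdoor paths from zeta to kappa (paths whose first edge points into zeta):
  P1: zeta <- delta -> kappa
Condition 1 (no descendant of zeta in the set): holds — descendants of zeta are {kappa}; none are in {delta, eta}.
Condition 2 (every backdoor path blocked by {delta, eta}):
  P1: blocked at fork node delta ∈ conditioning set.
{delta, eta} satisfies the backdoor criterion.

Yes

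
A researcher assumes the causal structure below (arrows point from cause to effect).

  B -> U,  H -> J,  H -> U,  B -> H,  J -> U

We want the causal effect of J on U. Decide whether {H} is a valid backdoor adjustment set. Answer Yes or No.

Yes

Backdoor paths from J to U (paths whose first edge points into J):
  P1: J <- H <- B -> U
  P2: J <- H -> U
Condition 1 (no descendant of J in the set): holds — descendants of J are {U}; none are in {H}.
Condition 2 (every backdoor path blocked by {H}):
  P1: blocked at chain node H ∈ conditioning set.
  P2: blocked at fork node H ∈ conditioning set.
{H} satisfies the backdoor criterion.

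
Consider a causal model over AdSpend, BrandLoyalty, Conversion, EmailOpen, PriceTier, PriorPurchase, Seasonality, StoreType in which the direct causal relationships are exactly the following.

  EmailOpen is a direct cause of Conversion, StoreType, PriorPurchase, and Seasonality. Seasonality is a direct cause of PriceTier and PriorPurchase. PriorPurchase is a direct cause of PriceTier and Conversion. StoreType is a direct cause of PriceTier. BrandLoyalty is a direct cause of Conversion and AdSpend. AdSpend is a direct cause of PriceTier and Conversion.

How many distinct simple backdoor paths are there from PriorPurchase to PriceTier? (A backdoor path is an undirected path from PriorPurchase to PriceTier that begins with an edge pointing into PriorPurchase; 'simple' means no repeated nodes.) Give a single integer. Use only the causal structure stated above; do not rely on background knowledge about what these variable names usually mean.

A backdoor path from PriorPurchase to PriceTier is any simple undirected path whose first edge points into PriorPurchase (i.e. leaves PriorPurchase via a parent).
Parents of PriorPurchase: {EmailOpen, Seasonality}.
Enumerating:
  P1: PriorPurchase <- EmailOpen -> StoreType -> PriceTier
  P2: PriorPurchase <- EmailOpen -> Seasonality -> PriceTier
  P3: PriorPurchase <- EmailOpen -> Conversion <- BrandLoyalty -> AdSpend -> PriceTier
  P4: PriorPurchase <- EmailOpen -> Conversion <- AdSpend -> PriceTier
  P5: PriorPurchase <- Seasonality <- EmailOpen -> StoreType -> PriceTier
  P6: PriorPurchase <- Seasonality <- EmailOpen -> Conversion <- BrandLoyalty -> AdSpend -> PriceTier
  P7: PriorPurchase <- Seasonality <- EmailOpen -> Conversion <- AdSpend -> PriceTier
  P8: PriorPurchase <- Seasonality -> PriceTier
That exhausts the simple backdoor paths. Count: 8.

8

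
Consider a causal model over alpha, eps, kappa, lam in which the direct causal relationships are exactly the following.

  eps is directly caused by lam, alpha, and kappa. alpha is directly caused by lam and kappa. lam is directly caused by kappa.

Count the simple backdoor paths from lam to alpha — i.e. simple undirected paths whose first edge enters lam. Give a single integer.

A backdoor path from lam to alpha is any simple undirected path whose first edge points into lam (i.e. leaves lam via a parent).
Parents of lam: {kappa}.
Enumerating:
  P1: lam <- kappa -> alpha
  P2: lam <- kappa -> eps <- alpha
That exhausts the simple backdoor paths. Count: 2.

2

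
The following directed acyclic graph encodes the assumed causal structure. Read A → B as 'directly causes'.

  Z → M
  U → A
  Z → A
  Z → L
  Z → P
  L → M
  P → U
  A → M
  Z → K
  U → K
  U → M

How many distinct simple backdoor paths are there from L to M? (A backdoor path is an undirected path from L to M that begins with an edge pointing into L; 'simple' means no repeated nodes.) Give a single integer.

7

A backdoor path from L to M is any simple undirected path whose first edge points into L (i.e. leaves L via a parent).
Parents of L: {Z}.
Enumerating:
  P1: L <- Z -> P -> U -> A -> M
  P2: L <- Z -> P -> U -> M
  P3: L <- Z -> A <- U -> M
  P4: L <- Z -> A -> M
  P5: L <- Z -> K <- U -> A -> M
  P6: L <- Z -> K <- U -> M
  P7: L <- Z -> M
That exhausts the simple backdoor paths. Count: 7.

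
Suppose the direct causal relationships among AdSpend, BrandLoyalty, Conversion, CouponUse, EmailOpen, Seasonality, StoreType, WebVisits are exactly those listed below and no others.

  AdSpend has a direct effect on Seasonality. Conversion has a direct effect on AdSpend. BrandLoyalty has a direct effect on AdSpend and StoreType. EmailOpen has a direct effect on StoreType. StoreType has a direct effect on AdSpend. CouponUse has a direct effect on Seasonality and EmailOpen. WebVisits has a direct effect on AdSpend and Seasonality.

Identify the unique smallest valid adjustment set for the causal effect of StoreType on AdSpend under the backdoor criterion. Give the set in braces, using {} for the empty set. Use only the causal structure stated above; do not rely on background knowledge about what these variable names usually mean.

Variables eligible for adjustment (non-descendants of StoreType, excluding StoreType and AdSpend): {BrandLoyalty, Conversion, CouponUse, EmailOpen, WebVisits}.
Backdoor paths from StoreType to AdSpend:
  P1: StoreType <- EmailOpen <- CouponUse -> Seasonality <- WebVisits -> AdSpend
  P2: StoreType <- EmailOpen <- CouponUse -> Seasonality <- AdSpend
  P3: StoreType <- BrandLoyalty -> AdSpend
The empty set is not sufficient: P3 (StoreType <- BrandLoyalty -> AdSpend) has no collider blocking it and no conditioned non-collider, so it is open.
Try {BrandLoyalty}:
  P1: blocked at collider Seasonality (neither it nor any descendant is in the conditioning set).
  P2: blocked at collider Seasonality (neither it nor any descendant is in the conditioning set).
  P3: blocked at fork node BrandLoyalty ∈ conditioning set.
{BrandLoyalty} contains no descendant of StoreType and blocks every backdoor path.
No other singleton works — e.g. {CouponUse} leaves P3 open — so {BrandLoyalty} is the unique smallest valid adjustment set.

{BrandLoyalty}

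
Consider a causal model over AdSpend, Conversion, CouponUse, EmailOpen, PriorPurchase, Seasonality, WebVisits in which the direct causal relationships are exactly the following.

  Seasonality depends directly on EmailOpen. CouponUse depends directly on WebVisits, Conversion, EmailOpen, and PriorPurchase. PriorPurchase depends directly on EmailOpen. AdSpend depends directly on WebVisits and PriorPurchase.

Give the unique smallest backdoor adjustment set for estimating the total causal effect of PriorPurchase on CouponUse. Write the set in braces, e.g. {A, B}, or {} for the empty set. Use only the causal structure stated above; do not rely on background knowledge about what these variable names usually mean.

Variables eligible for adjustment (non-descendants of PriorPurchase, excluding PriorPurchase and CouponUse): {Conversion, EmailOpen, Seasonality, WebVisits}.
Backdoor paths from PriorPurchase to CouponUse:
  P1: PriorPurchase <- EmailOpen -> CouponUse
The empty set is not sufficient: P1 (PriorPurchase <- EmailOpen -> CouponUse) has no collider blocking it and no conditioned non-collider, so it is open.
Try {EmailOpen}:
  P1: blocked at fork node EmailOpen ∈ conditioning set.
{EmailOpen} contains no descendant of PriorPurchase and blocks every backdoor path.
No other singleton works — e.g. {WebVisits} leaves P1 open — so {EmailOpen} is the unique smallest valid adjustment set.

{EmailOpen}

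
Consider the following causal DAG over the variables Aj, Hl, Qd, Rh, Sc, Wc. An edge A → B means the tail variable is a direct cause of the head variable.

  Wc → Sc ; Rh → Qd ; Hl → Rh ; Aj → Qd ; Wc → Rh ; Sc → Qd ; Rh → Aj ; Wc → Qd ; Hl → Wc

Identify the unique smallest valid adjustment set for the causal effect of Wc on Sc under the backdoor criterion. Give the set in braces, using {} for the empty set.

Variables eligible for adjustment (non-descendants of Wc, excluding Wc and Sc): {Hl}.
Backdoor paths from Wc to Sc:
  P1: Wc <- Hl -> Rh -> Aj -> Qd <- Sc
  P2: Wc <- Hl -> Rh -> Qd <- Sc
Each backdoor path contains an unconditioned collider, so every path is already blocked with the empty conditioning set:
  P1: blocked at collider Qd (neither it nor any descendant is in the conditioning set).
  P2: blocked at collider Qd (neither it nor any descendant is in the conditioning set).
The empty set is therefore the unique smallest valid set.

{}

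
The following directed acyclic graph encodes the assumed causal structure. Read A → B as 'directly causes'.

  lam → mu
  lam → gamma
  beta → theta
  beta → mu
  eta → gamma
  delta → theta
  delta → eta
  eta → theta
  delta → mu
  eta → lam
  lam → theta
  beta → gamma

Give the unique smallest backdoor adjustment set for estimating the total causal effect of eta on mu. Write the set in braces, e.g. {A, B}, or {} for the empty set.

Variables eligible for adjustment (non-descendants of eta, excluding eta and mu): {beta, delta}.
Backdoor paths from eta to mu:
  P1: eta <- delta -> mu
  P2: eta <- delta -> theta <- beta -> gamma <- lam -> mu
  P3: eta <- delta -> theta <- beta -> mu
  P4: eta <- delta -> theta <- lam -> gamma <- beta -> mu
  P5: eta <- delta -> theta <- lam -> mu
The empty set is not sufficient: P1 (eta <- delta -> mu) has no collider blocking it and no conditioned non-collider, so it is open.
Try {delta}:
  P1: blocked at fork node delta ∈ conditioning set.
  P2: blocked at fork node delta ∈ conditioning set.
  P3: blocked at fork node delta ∈ conditioning set.
  P4: blocked at fork node delta ∈ conditioning set.
  P5: blocked at fork node delta ∈ conditioning set.
{delta} contains no descendant of eta and blocks every backdoor path.
No other singleton works — e.g. {beta} leaves P1 open — so {delta} is the unique smallest valid adjustment set.

{delta}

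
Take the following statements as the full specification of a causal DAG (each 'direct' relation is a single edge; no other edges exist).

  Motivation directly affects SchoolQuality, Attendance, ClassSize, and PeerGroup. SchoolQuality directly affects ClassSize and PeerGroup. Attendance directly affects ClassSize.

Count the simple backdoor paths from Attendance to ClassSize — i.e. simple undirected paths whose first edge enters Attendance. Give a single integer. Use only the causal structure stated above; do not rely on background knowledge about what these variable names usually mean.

A backdoor path from Attendance to ClassSize is any simple undirected path whose first edge points into Attendance (i.e. leaves Attendance via a parent).
Parents of Attendance: {Motivation}.
Enumerating:
  P1: Attendance <- Motivation -> SchoolQuality -> ClassSize
  P2: Attendance <- Motivation -> PeerGroup <- SchoolQuality -> ClassSize
  P3: Attendance <- Motivation -> ClassSize
That exhausts the simple backdoor paths. Count: 3.

3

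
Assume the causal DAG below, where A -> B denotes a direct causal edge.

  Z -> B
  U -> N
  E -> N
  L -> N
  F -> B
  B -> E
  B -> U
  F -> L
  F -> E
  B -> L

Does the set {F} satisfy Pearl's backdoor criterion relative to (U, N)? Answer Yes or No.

No

Backdoor paths from U to N (paths whose first edge points into U):
  P1: U <- B <- F -> E -> N
  P2: U <- B <- F -> L -> N
  P3: U <- B -> E <- F -> L -> N
  P4: U <- B -> E -> N
  P5: U <- B -> L <- F -> E -> N
  P6: U <- B -> L -> N
Condition 1 (no descendant of U in the set): holds — descendants of U are {N}; none are in {F}.
Condition 2 (every backdoor path blocked by {F}):
  P1: blocked at fork node F ∈ conditioning set.
  P2: blocked at fork node F ∈ conditioning set.
  P3: blocked at collider E (neither it nor any descendant is in the conditioning set).
  P4: open — no interior node is in the conditioning set.
  P5: blocked at collider L (neither it nor any descendant is in the conditioning set).
  P6: open — no interior node is in the conditioning set.
{F} does not satisfy the backdoor criterion.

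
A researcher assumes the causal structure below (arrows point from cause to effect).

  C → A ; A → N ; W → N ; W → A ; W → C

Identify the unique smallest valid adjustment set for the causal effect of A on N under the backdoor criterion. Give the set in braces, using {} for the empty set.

Variables eligible for adjustment (non-descendants of A, excluding A and N): {C, W}.
Backdoor paths from A to N:
  P1: A <- W -> N
  P2: A <- C <- W -> N
The empty set is not sufficient: P1 (A <- W -> N) has no collider blocking it and no conditioned non-collider, so it is open.
Try {W}:
  P1: blocked at fork node W ∈ conditioning set.
  P2: blocked at fork node W ∈ conditioning set.
{W} contains no descendant of A and blocks every backdoor path.
No other singleton works — e.g. {C} leaves P1 open — so {W} is the unique smallest valid adjustment set.

{W}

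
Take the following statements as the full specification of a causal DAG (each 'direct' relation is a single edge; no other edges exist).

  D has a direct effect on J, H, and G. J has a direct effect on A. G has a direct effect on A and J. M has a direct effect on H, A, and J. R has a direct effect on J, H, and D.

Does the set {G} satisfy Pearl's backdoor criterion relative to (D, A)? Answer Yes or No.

Backdoor paths from D to A (paths whose first edge points into D):
  P1: D <- R -> H <- M -> J <- G -> A
  P2: D <- R -> H <- M -> J -> A
  P3: D <- R -> H <- M -> A
  P4: D <- R -> J <- M -> A
  P5: D <- R -> J <- G -> A
  P6: D <- R -> J -> A
Condition 1 (no descendant of D in the set): FAILS — G is a descendant of D.
Condition 2 (every backdoor path blocked by {G}):
  P1: blocked at collider H (neither it nor any descendant is in the conditioning set).
  P2: blocked at collider H (neither it nor any descendant is in the conditioning set).
  P3: blocked at collider H (neither it nor any descendant is in the conditioning set).
  P4: blocked at collider J (neither it nor any descendant is in the conditioning set).
  P5: blocked at collider J (neither it nor any descendant is in the conditioning set).
  P6: open — no interior node is in the conditioning set.
{G} does not satisfy the backdoor criterion.

No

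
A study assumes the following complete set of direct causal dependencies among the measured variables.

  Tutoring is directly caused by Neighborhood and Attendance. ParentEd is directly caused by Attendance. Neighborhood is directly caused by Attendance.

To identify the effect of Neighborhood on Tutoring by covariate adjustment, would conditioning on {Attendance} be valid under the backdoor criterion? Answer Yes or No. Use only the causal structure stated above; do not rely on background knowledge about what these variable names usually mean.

Yes

Backdoor paths from Neighborhood to Tutoring (paths whose first edge points into Neighborhood):
  P1: Neighborhood <- Attendance -> Tutoring
Condition 1 (no descendant of Neighborhood in the set): holds — descendants of Neighborhood are {Tutoring}; none are in {Attendance}.
Condition 2 (every backdoor path blocked by {Attendance}):
  P1: blocked at fork node Attendance ∈ conditioning set.
{Attendance} satisfies the backdoor criterion.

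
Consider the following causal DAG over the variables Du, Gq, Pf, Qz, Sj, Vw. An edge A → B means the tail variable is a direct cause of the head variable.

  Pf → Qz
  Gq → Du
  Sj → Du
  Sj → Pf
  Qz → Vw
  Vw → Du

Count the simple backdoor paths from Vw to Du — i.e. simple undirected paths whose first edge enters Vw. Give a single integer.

A backdoor path from Vw to Du is any simple undirected path whose first edge points into Vw (i.e. leaves Vw via a parent).
Parents of Vw: {Qz}.
Enumerating:
  P1: Vw <- Qz <- Pf <- Sj -> Du
That exhausts the simple backdoor paths. Count: 1.

1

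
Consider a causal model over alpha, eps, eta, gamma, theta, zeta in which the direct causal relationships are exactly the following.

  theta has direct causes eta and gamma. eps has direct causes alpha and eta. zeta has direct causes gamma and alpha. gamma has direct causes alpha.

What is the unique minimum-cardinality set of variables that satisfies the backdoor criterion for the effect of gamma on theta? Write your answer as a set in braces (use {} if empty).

Variables eligible for adjustment (non-descendants of gamma, excluding gamma and theta): {alpha, eps, eta}.
Backdoor paths from gamma to theta:
  P1: gamma <- alpha -> eps <- eta -> theta
Each backdoor path contains an unconditioned collider, so every path is already blocked with the empty conditioning set:
  P1: blocked at collider eps (neither it nor any descendant is in the conditioning set).
The empty set is therefore the unique smallest valid set.

{}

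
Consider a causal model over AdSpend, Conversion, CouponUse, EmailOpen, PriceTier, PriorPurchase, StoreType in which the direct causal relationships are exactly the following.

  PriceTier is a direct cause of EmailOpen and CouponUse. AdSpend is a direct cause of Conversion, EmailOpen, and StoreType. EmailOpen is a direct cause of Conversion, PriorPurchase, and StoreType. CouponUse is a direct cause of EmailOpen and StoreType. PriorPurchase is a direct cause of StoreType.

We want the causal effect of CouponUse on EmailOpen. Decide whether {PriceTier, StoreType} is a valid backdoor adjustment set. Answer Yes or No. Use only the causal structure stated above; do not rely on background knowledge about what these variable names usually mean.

No

Backdoor paths from CouponUse to EmailOpen (paths whose first edge points into CouponUse):
  P1: CouponUse <- PriceTier -> EmailOpen
Condition 1 (no descendant of CouponUse in the set): FAILS — StoreType is a descendant of CouponUse.
Condition 2 (every backdoor path blocked by {PriceTier, StoreType}):
  P1: blocked at fork node PriceTier ∈ conditioning set.
{PriceTier, StoreType} does not satisfy the backdoor criterion.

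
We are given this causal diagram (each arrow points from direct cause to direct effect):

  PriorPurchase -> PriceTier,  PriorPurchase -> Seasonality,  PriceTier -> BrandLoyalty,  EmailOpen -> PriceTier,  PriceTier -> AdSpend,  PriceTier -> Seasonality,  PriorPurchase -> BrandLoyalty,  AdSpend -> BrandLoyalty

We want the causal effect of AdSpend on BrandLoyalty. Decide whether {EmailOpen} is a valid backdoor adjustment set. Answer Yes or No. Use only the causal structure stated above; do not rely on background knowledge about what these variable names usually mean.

Backdoor paths from AdSpend to BrandLoyalty (paths whose first edge points into AdSpend):
  P1: AdSpend <- PriceTier <- PriorPurchase -> BrandLoyalty
  P2: AdSpend <- PriceTier -> Seasonality <- PriorPurchase -> BrandLoyalty
  P3: AdSpend <- PriceTier -> BrandLoyalty
Condition 1 (no descendant of AdSpend in the set): holds — descendants of AdSpend are {BrandLoyalty}; none are in {EmailOpen}.
Condition 2 (every backdoor path blocked by {EmailOpen}):
  P1: open — no interior node is in the conditioning set.
  P2: blocked at collider Seasonality (neither it nor any descendant is in the conditioning set).
  P3: open — no interior node is in the conditioning set.
{EmailOpen} does not satisfy the backdoor criterion.

No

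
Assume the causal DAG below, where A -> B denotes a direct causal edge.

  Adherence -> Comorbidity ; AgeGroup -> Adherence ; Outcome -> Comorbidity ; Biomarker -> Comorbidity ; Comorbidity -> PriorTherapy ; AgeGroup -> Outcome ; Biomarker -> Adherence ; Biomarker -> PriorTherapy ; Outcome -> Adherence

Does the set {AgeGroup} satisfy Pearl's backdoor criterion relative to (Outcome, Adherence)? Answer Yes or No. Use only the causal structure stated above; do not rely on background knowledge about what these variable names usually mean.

Yes

Backdoor paths from Outcome to Adherence (paths whose first edge points into Outcome):
  P1: Outcome <- AgeGroup -> Adherence
Condition 1 (no descendant of Outcome in the set): holds — descendants of Outcome are {Adherence, Comorbidity, PriorTherapy}; none are in {AgeGroup}.
Condition 2 (every backdoor path blocked by {AgeGroup}):
  P1: blocked at fork node AgeGroup ∈ conditioning set.
{AgeGroup} satisfies the backdoor criterion.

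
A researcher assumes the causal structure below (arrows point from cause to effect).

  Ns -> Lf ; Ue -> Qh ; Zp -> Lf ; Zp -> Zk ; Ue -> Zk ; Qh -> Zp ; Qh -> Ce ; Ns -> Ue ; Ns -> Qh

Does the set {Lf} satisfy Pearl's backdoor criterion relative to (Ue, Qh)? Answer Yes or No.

Backdoor paths from Ue to Qh (paths whose first edge points into Ue):
  P1: Ue <- Ns -> Qh
  P2: Ue <- Ns -> Lf <- Zp <- Qh
Condition 1 (no descendant of Ue in the set): FAILS — Lf is a descendant of Ue.
Condition 2 (every backdoor path blocked by {Lf}):
  P1: open — no interior node is in the conditioning set.
  P2: open — collider(s) Lf are conditioned on (or have a conditioned descendant) and no non-collider on the path is in the set.
{Lf} does not satisfy the backdoor criterion.

No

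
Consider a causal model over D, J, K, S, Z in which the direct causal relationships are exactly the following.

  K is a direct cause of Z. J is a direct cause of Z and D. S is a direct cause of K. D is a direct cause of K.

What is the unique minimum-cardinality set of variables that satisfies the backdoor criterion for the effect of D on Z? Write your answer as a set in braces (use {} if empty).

Variables eligible for adjustment (non-descendants of D, excluding D and Z): {J, S}.
Backdoor paths from D to Z:
  P1: D <- J -> Z
The empty set is not sufficient: P1 (D <- J -> Z) has no collider blocking it and no conditioned non-collider, so it is open.
Try {J}:
  P1: blocked at fork node J ∈ conditioning set.
{J} contains no descendant of D and blocks every backdoor path.
No other singleton works — e.g. {S} leaves P1 open — so {J} is the unique smallest valid adjustment set.

{J}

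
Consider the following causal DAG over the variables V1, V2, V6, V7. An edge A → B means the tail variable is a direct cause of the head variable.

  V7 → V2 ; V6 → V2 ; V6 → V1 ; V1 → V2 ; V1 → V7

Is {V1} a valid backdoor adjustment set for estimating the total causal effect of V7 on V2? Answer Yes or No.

Backdoor paths from V7 to V2 (paths whose first edge points into V7):
  P1: V7 <- V1 <- V6 -> V2
  P2: V7 <- V1 -> V2
Condition 1 (no descendant of V7 in the set): holds — descendants of V7 are {V2}; none are in {V1}.
Condition 2 (every backdoor path blocked by {V1}):
  P1: blocked at chain node V1 ∈ conditioning set.
  P2: blocked at fork node V1 ∈ conditioning set.
{V1} satisfies the backdoor criterion.

Yes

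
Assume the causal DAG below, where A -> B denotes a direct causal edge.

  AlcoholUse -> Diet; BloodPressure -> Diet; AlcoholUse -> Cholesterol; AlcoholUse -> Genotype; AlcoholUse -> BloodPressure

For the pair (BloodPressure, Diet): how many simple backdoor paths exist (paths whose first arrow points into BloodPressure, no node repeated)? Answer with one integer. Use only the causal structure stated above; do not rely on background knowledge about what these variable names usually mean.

1

A backdoor path from BloodPressure to Diet is any simple undirected path whose first edge points into BloodPressure (i.e. leaves BloodPressure via a parent).
Parents of BloodPressure: {AlcoholUse}.
Enumerating:
  P1: BloodPressure <- AlcoholUse -> Diet
That exhausts the simple backdoor paths. Count: 1.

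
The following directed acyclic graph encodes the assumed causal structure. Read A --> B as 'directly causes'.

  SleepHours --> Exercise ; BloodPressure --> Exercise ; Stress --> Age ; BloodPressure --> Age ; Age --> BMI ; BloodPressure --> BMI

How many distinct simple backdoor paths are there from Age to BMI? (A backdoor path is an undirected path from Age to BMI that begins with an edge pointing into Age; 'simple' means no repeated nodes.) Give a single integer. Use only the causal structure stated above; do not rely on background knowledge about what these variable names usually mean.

A backdoor path from Age to BMI is any simple undirected path whose first edge points into Age (i.e. leaves Age via a parent).
Parents of Age: {BloodPressure, Stress}.
Enumerating:
  P1: Age <- BloodPressure -> BMI
That exhausts the simple backdoor paths. Count: 1.

1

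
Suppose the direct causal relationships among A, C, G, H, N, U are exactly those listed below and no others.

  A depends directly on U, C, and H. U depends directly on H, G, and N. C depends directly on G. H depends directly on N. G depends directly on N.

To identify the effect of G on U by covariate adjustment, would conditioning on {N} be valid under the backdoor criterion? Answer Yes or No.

Backdoor paths from G to U (paths whose first edge points into G):
  P1: G <- N -> H -> U
  P2: G <- N -> H -> A <- U
  P3: G <- N -> U
Condition 1 (no descendant of G in the set): holds — descendants of G are {A, C, U}; none are in {N}.
Condition 2 (every backdoor path blocked by {N}):
  P1: blocked at fork node N ∈ conditioning set.
  P2: blocked at fork node N ∈ conditioning set.
  P3: blocked at fork node N ∈ conditioning set.
{N} satisfies the backdoor criterion.

Yes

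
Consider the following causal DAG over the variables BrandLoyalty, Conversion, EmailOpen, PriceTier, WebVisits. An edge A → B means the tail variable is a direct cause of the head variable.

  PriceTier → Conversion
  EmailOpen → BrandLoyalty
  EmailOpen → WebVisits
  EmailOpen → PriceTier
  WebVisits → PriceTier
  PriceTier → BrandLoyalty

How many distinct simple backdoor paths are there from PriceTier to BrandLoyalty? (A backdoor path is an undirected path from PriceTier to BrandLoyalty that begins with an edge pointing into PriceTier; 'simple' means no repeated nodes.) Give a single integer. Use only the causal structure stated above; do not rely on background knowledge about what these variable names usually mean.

2

A backdoor path from PriceTier to BrandLoyalty is any simple undirected path whose first edge points into PriceTier (i.e. leaves PriceTier via a parent).
Parents of PriceTier: {EmailOpen, WebVisits}.
Enumerating:
  P1: PriceTier <- EmailOpen -> BrandLoyalty
  P2: PriceTier <- WebVisits <- EmailOpen -> BrandLoyalty
That exhausts the simple backdoor paths. Count: 2.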